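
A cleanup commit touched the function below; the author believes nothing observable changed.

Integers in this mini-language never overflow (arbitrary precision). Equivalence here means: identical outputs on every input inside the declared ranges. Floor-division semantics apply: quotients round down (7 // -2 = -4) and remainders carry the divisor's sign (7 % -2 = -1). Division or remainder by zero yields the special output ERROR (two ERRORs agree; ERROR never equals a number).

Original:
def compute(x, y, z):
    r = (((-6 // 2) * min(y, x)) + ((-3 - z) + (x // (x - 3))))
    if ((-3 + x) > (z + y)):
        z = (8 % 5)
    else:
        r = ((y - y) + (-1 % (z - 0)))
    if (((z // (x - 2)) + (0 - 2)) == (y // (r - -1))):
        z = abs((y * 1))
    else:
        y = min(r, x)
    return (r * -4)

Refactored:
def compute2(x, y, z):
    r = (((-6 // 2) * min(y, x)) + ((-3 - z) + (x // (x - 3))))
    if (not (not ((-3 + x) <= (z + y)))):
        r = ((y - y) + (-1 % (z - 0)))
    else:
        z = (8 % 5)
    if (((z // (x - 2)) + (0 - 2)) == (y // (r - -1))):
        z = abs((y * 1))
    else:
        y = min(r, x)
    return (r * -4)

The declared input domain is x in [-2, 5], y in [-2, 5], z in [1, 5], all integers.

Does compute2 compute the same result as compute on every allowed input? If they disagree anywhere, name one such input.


The two are interchangeable: boolean connective usage differs; and comparison usage differs, and every declared input agrees.
Spot check at x=4, y=2, z=3 — compute: r becomes -8; next ((-3 + x) > (z + y)) evaluates to false; next r becomes 2; next (((z // (x - 2)) + (0 - 2)) == (y // (r - -1))) evaluates to false; next y becomes 2; next final value -8. compute2: r becomes -8; next (not (not ((-3 + x) <= (z + y)))) evaluates to true; next r becomes 2; next (((z // (x - 2)) + (0 - 2)) == (y // (r - -1))) evaluates to false; next y becomes 2; next final value -8. Both give -8.
Across all 320 domain points the two functions coincide.
verdict: equivalent


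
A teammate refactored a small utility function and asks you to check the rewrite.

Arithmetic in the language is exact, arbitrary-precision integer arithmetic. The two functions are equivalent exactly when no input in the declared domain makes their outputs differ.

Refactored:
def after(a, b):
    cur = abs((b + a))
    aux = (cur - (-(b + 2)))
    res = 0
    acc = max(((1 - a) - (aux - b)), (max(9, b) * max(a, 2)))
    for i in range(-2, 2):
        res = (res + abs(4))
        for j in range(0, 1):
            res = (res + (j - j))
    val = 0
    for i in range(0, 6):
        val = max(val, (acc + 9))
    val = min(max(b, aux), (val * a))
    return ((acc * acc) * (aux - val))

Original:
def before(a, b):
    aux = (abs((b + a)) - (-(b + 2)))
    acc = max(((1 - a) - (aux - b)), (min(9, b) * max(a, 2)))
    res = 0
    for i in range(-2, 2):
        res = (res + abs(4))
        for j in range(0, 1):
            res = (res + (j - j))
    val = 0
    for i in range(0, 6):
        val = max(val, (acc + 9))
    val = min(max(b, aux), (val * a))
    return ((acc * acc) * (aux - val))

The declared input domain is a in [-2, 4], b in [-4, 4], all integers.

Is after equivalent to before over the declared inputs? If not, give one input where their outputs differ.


Try a=-2, b=-4.
before: aux becomes 4; next acc becomes -5; next res becomes 0; next at i=-2:; next res becomes 4; next at j=0:; next res becomes 4; next at i=-1:; next res becomes 8; next at j=0:; next res becomes 8; next at i=0:; next res becomes 12; next at j=0:; next res becomes 12; next at i=1:; next res becomes 16; next at j=0:; next res becomes 16; next val becomes 0; next at i=0:; next val becomes 4; next at i=1:; next val becomes 4; next at i=2:; next val becomes 4; next at i=3:; next val becomes 4; next at i=4:; next val becomes 4; next at i=5:; next val becomes 4; next val becomes -8; next final value 300
after: cur becomes 6; next aux becomes 4; next res becomes 0; next acc becomes 18; next at i=-2:; next res becomes 4; next at j=0:; next res becomes 4; next at i=-1:; next res becomes 8; next at j=0:; next res becomes 8; next at i=0:; next res becomes 12; next at j=0:; next res becomes 12; next at i=1:; next res becomes 16; next at j=0:; next res becomes 16; next val becomes 0; next at i=0:; next val becomes 27; next at i=1:; next val becomes 27; next at i=2:; next val becomes 27; next at i=3:; next val becomes 27; next at i=4:; next val becomes 27; next at i=5:; next val becomes 27; next val becomes -54; next final value 18792
300 against 18792: the behavior changed.
verdict: not equivalent; witness: a=-2, b=-4


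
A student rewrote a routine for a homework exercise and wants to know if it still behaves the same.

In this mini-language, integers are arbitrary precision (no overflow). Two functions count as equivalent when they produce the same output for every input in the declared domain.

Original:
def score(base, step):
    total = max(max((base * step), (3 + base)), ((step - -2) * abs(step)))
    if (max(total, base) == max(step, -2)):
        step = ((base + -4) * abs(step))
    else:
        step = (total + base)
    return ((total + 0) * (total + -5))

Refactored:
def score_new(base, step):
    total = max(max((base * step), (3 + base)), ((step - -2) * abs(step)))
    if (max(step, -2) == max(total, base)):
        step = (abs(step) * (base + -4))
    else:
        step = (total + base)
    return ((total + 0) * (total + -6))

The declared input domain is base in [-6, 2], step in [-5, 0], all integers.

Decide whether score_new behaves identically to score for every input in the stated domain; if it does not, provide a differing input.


Evaluate both at base=-6, step=-5.
score: total = 30; (max(total, base) == max(step, -2)) -> false; step = 24; return 750
score_new: total = 30; (max(step, -2) == max(total, base)) -> false; step = 24; return 720
750 != 720, so the rewrite changes behavior.
verdict: not equivalent; witness: base=-6, step=-5


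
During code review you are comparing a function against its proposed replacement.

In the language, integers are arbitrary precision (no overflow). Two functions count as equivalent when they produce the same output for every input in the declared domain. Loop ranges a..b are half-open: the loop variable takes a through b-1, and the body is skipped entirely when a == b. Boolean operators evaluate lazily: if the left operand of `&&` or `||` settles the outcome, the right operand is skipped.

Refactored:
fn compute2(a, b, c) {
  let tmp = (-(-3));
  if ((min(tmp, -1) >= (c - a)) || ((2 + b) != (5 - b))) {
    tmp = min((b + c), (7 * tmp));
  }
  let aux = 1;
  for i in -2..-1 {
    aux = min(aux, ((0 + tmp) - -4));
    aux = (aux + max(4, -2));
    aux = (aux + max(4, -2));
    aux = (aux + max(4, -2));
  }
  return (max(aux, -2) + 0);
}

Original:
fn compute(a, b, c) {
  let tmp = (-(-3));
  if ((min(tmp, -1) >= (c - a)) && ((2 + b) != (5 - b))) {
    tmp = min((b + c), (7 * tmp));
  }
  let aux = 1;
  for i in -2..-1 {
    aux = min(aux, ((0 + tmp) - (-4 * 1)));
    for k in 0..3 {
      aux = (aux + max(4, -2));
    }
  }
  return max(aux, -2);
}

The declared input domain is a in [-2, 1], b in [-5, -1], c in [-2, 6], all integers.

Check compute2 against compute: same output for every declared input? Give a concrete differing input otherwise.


Try a=-2, b=-5, c=-2.
compute: tmp=3, then ((min(tmp, -1) >= (c - a)) && ((2 + b) != (5 - b))) is false, then aux=1, then (i=-2), then aux=1, then (k=0), then aux=5, then (k=1), then aux=9, then (k=2), then aux=13, then returns 13
compute2: tmp=3, then ((min(tmp, -1) >= (c - a)) || ((2 + b) != (5 - b))) is true, then tmp=-7, then aux=1, then (i=-2), then aux=-3, then aux=1, then aux=5, then aux=9, then returns 9
13 against 9: the behavior changed.
verdict: not equivalent; witness: a=-2, b=-5, c=-2


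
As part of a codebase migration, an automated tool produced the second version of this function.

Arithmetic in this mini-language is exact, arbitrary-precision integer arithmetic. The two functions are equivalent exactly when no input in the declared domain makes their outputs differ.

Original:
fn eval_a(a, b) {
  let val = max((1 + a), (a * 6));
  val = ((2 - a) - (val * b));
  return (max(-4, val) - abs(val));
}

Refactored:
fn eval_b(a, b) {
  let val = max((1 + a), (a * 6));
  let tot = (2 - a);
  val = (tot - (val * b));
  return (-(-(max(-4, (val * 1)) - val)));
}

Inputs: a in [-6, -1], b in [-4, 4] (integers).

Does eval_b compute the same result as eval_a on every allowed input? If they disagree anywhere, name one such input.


Take a=-6, b=-4.
eval_a: val becomes -5; next val becomes -12; next final value -16
eval_b: val becomes -5; next tot becomes 8; next val becomes -12; next final value 8
-16 and 8 differ, so these are not the same function on this domain.
verdict: not equivalent; witness: a=-6, b=-4


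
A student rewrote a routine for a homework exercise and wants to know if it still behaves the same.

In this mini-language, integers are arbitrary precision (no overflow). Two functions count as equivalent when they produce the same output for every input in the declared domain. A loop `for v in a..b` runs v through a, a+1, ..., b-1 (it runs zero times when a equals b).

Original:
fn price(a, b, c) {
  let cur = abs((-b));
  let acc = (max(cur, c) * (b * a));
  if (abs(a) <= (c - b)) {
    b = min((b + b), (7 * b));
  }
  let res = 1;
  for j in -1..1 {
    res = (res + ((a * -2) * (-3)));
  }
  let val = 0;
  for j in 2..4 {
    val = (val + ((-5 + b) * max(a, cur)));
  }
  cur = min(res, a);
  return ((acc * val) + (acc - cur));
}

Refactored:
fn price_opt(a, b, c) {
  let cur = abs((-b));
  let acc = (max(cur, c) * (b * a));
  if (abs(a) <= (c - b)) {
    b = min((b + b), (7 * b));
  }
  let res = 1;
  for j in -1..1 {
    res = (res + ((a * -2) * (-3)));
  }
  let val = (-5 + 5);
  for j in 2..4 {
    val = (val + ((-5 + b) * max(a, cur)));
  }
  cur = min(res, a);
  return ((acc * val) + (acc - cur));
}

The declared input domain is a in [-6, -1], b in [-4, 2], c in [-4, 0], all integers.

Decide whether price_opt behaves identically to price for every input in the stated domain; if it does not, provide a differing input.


Behavior is preserved: although constant usage differs; arithmetic usage differs, the outputs never diverge.
One worked example (a=-5, b=-3, c=-1) — price: cur becomes 3; next acc becomes 45; next (abs(a) <= (c - b)) evaluates to false; next res becomes 1; next at j=-1:; next res becomes -29; next at j=0:; next res becomes -59; next val becomes 0; next at j=2:; next val becomes -24; next at j=3:; next val becomes -48; next cur becomes -59; next final value -2056; price_opt: cur becomes 3; next acc becomes 45; next (abs(a) <= (c - b)) evaluates to false; next res becomes 1; next at j=-1:; next res becomes -29; next at j=0:; next res becomes -59; next val becomes 0; next at j=2:; next val becomes -24; next at j=3:; next val becomes -48; next cur becomes -59; next final value -2056; agreement on -2056.
Checked all 210 inputs in the declared domain: the outputs agree on every one.
verdict: equivalent


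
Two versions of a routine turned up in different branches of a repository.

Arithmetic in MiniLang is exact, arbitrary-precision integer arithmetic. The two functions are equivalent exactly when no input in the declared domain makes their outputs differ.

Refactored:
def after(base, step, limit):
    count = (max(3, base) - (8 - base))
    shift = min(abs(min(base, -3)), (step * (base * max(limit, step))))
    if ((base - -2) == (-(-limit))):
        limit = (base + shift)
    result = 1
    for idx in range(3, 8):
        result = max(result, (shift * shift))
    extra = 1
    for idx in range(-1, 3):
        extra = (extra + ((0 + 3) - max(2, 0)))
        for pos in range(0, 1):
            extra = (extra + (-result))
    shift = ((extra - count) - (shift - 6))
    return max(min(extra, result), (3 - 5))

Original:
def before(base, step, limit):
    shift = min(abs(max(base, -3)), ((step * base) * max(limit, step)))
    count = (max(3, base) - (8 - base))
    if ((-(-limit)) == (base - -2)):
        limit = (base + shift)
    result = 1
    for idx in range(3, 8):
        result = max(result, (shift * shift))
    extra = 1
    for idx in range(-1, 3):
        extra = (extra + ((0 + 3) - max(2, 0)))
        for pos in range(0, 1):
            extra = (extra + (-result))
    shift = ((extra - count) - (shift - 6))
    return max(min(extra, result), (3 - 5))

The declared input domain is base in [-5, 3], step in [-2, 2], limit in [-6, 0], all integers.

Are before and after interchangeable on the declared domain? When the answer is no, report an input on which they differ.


On input base=1, step=-2, limit=-6, before returns 1 while after returns -2.
verdict: not equivalent; witness: base=1, step=-2, limit=-6


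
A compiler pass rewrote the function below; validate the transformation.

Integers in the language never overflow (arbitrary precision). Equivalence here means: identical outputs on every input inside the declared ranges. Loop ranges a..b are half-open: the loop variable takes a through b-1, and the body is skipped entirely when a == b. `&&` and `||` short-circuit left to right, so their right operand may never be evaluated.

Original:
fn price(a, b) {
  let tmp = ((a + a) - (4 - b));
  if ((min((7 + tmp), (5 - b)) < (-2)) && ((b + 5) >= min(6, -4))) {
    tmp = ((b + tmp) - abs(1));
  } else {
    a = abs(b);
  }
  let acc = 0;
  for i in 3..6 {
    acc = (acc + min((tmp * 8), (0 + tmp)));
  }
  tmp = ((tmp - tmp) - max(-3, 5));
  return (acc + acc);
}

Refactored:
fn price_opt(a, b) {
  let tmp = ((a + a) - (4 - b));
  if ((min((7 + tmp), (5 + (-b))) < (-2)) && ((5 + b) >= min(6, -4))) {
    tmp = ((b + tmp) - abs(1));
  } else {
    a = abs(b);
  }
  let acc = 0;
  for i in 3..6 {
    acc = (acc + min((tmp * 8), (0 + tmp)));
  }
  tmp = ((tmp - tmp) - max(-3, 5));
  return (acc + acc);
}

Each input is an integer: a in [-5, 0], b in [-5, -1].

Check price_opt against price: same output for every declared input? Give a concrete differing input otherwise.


Side by side, the visible changes include: arithmetic usage differs.
One worked example (a=-3, b=-3) — price: tmp=-13, then ((min((7 + tmp), (5 - b)) < (-2)) && ((b + 5) >= min(6, -4))) is true, then tmp=-17, then acc=0, then (i=3), then acc=-136, then (i=4), then acc=-272, then (i=5), then acc=-408, then tmp=-5, then returns -816; price_opt: tmp=-13, then ((min((7 + tmp), (5 + (-b))) < (-2)) && ((5 + b) >= min(6, -4))) is true, then tmp=-17, then acc=0, then (i=3), then acc=-136, then (i=4), then acc=-272, then (i=5), then acc=-408, then tmp=-5, then returns -816; agreement on -816.
Across all 30 domain points the two functions coincide.
verdict: equivalent


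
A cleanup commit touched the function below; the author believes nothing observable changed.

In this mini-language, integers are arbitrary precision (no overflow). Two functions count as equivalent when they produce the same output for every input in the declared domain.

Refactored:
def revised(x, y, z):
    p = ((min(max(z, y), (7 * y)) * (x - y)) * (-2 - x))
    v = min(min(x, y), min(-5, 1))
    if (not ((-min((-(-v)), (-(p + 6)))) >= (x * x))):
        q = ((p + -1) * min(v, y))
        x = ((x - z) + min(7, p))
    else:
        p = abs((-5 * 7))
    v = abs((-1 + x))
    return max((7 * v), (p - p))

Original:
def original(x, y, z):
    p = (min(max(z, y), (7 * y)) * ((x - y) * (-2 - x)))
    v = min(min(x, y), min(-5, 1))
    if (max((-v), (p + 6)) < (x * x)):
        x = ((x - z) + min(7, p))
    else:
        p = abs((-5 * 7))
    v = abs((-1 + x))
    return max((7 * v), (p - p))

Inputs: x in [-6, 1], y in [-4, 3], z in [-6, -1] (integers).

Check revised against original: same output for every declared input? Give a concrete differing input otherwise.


The two versions differ — the changes include arithmetic usage differs; and constant usage differs; and min/max/abs usage differs; and local variable names differ; and statement counts differ; and boolean connective usage differs; and comparison usage differs.
As a probe, take x=0, y=3, z=-6: original runs p = 18; v = -5; (max((-v), (p + 6)) < (x * x)) -> false; p = 35; v = 1; return 7; revised runs p = 18; v = -5; (not ((-min((-(-v)), (-(p + 6)))) >= (x * x))) -> false; p = 35; v = 1; return 7; both end at 7.
An exhaustive pass over the 384 declared inputs shows identical outputs.
verdict: equivalent


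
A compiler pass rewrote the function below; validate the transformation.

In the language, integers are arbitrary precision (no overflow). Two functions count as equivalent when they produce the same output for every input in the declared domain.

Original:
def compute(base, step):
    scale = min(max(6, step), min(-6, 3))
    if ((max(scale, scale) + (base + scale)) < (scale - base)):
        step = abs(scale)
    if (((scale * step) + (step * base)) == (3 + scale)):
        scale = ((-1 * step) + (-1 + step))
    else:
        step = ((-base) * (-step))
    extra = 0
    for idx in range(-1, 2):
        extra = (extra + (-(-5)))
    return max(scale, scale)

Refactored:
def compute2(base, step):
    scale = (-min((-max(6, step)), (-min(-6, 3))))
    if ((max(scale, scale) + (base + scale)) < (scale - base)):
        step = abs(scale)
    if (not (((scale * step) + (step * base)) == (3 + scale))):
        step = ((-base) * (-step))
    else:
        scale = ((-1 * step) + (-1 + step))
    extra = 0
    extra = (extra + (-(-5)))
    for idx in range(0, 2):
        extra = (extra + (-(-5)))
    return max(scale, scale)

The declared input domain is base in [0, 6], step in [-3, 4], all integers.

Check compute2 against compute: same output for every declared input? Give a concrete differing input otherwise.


Consider the input base=0, step=-3.
compute: scale = -6; ((max(scale, scale) + (base + scale)) < (scale - base)) -> true; step = 6; (((scale * step) + (step * base)) == (3 + scale)) -> false; step = 0; extra = 0; [idx=-1]; extra = 5; [idx=0]; extra = 10; [idx=1]; extra = 15; return -6
compute2: scale = 6; ((max(scale, scale) + (base + scale)) < (scale - base)) -> false; (not (((scale * step) + (step * base)) == (3 + scale))) -> true; step = 0; extra = 0; extra = 5; [idx=0]; extra = 10; [idx=1]; extra = 15; return 6
-6 vs 6 — the two versions disagree here.
verdict: not equivalent; witness: base=0, step=-3


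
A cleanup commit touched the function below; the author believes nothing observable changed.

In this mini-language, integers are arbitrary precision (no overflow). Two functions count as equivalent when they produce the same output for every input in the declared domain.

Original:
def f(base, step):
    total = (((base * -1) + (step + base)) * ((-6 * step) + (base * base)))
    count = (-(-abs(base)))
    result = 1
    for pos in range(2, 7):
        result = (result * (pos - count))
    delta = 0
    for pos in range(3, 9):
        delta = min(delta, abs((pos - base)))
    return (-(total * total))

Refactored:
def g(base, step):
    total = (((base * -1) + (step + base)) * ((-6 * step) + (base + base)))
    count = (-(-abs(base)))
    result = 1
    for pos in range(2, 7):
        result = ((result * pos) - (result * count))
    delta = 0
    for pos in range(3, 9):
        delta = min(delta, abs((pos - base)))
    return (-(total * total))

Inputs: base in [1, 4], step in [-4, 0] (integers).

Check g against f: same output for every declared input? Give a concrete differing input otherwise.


Run the pair on base=1, step=-4.
f: total := -100 | count := 1 | result := 1 | iter pos=2: | result := 1 | iter pos=3: | result := 2 | iter pos=4: | result := 6 | iter pos=5: | result := 24 | iter pos=6: | result := 120 | delta := 0 | iter pos=3: | delta := 0 | iter pos=4: | delta := 0 | iter pos=5: | delta := 0 | iter pos=6: | delta := 0 | iter pos=7: | delta := 0 | iter pos=8: | delta := 0 | result -10000
g: total := -104 | count := 1 | result := 1 | iter pos=2: | result := 1 | iter pos=3: | result := 2 | iter pos=4: | result := 6 | iter pos=5: | result := 24 | iter pos=6: | result := 120 | delta := 0 | iter pos=3: | delta := 0 | iter pos=4: | delta := 0 | iter pos=5: | delta := 0 | iter pos=6: | delta := 0 | iter pos=7: | delta := 0 | iter pos=8: | delta := 0 | result -10816
-10000 against -10816: the behavior changed.
verdict: not equivalent; witness: base=1, step=-4


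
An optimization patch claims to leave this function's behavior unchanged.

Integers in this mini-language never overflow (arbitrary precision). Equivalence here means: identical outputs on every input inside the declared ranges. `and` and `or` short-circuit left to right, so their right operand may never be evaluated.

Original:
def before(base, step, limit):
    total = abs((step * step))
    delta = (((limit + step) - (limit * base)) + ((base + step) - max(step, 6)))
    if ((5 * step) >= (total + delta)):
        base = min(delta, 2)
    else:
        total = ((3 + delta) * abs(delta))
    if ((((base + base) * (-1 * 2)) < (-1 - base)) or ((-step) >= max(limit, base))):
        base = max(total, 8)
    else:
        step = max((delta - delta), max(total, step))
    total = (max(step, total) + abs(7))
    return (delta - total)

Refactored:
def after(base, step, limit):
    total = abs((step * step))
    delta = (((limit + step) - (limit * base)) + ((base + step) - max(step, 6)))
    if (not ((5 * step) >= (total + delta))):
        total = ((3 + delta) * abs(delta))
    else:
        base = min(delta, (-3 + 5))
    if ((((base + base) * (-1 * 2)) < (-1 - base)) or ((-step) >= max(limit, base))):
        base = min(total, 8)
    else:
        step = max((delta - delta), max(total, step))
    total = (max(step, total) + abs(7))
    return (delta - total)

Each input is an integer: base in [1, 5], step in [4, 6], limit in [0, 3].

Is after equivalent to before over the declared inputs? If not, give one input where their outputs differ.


The one real change (`max(total, 8)` became `min(total, 8)`) has no effect anywhere in the declared ranges.
Spot check at base=1, step=6, limit=2 — before: total=36, then delta=7, then ((5 * step) >= (total + delta)) is false, then total=70, then ((((base + base) * (-1 * 2)) < (-1 - base)) or ((-step) >= max(limit, base))) is true, then base=70, then total=77, then returns -70. after: total=36, then delta=7, then (not ((5 * step) >= (total + delta))) is true, then total=70, then ((((base + base) * (-1 * 2)) < (-1 - base)) or ((-step) >= max(limit, base))) is true, then base=8, then total=77, then returns -70. Both give -70.
Sweeping the whole domain (60 inputs) finds no disagreement.
verdict: equivalent


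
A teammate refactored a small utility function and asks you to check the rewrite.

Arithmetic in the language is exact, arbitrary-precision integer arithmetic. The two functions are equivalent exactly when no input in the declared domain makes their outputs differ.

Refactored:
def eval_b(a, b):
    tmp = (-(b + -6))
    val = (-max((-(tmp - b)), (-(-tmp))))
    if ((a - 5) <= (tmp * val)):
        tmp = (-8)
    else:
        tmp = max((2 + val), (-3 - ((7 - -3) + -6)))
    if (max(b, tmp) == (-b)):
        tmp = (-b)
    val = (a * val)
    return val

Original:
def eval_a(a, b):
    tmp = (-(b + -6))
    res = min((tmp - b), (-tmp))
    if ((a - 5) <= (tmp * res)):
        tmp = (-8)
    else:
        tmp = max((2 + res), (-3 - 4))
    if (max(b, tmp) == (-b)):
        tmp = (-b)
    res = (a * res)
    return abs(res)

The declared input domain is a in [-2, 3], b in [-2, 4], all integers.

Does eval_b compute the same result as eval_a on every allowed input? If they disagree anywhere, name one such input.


The rewrite breaks on a=1, b=-2, where the results are 8 and -8.
eval_a: tmp becomes 8; next res becomes -8; next ((a - 5) <= (tmp * res)) evaluates to false; next tmp becomes -6; next (max(b, tmp) == (-b)) evaluates to false; next res becomes -8; next final value 8
eval_b: tmp becomes 8; next val becomes -8; next ((a - 5) <= (tmp * val)) evaluates to false; next tmp becomes -6; next (max(b, tmp) == (-b)) evaluates to false; next val becomes -8; next final value -8
verdict: not equivalent; witness: a=1, b=-2


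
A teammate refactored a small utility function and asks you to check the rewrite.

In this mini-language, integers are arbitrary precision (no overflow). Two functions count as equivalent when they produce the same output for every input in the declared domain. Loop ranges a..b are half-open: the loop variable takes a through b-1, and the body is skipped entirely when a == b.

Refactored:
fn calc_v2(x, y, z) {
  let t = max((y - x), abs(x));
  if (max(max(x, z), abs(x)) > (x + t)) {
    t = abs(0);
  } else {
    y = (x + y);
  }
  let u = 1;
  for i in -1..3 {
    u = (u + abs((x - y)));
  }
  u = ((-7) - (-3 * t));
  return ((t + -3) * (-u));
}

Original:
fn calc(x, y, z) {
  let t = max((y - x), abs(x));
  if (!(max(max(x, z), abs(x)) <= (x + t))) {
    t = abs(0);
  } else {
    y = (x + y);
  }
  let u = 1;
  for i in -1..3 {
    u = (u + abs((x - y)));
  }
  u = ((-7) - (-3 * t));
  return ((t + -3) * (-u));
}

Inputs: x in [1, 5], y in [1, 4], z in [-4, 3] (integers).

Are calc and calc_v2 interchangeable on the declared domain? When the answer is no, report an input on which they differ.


Reading the diff, among the changes: boolean connective usage differs, and comparison usage differs.
One worked example (x=2, y=1, z=-1) — calc: t = 2; (!(max(max(x, z), abs(x)) <= (x + t))) -> false; y = 3; u = 1; [i=-1]; u = 2; [i=0]; u = 3; [i=1]; u = 4; [i=2]; u = 5; u = -1; return -1; calc_v2: t = 2; (max(max(x, z), abs(x)) > (x + t)) -> false; y = 3; u = 1; [i=-1]; u = 2; [i=0]; u = 3; [i=1]; u = 4; [i=2]; u = 5; u = -1; return -1; agreement on -1.
Checked all 160 inputs in the declared domain: the outputs agree on every one.
verdict: equivalent


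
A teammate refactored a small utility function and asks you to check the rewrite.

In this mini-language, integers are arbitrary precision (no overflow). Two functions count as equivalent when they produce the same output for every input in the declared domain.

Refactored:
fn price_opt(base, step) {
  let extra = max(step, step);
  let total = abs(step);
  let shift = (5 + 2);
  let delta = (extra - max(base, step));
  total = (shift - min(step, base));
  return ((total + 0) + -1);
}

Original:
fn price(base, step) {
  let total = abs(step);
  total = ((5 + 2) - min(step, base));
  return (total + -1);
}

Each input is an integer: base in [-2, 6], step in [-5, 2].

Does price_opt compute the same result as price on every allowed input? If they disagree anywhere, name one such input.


Differences: statement counts differ; and min/max/abs usage differs; and arithmetic usage differs; and local variable names differ; and constant usage differs — yet all 72 inputs agree.
verdict: equivalent


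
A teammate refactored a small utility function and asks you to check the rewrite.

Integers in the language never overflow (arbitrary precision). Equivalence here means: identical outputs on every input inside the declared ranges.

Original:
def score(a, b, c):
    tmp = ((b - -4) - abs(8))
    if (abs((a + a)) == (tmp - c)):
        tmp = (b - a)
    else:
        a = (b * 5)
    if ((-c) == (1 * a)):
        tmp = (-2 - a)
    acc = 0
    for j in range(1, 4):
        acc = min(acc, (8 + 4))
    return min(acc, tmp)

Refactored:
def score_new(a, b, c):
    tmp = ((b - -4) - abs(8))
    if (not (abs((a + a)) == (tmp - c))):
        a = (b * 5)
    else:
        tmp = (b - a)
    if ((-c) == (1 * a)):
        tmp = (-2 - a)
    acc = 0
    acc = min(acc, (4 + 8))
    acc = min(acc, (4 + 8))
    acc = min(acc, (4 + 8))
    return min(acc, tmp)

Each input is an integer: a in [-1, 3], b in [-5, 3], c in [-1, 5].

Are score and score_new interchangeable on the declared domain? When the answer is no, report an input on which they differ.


Comparing the listings, the differences include: statement counts differ; and arithmetic usage differs; and local variable names differ; and boolean connective usage differs; and loop structure differs; and constant usage differs; and min/max/abs usage differs.
As a probe, take a=0, b=-3, c=3: score runs tmp=-7, then (abs((a + a)) == (tmp - c)) is false, then a=-15, then ((-c) == (1 * a)) is false, then acc=0, then (j=1), then acc=0, then (j=2), then acc=0, then (j=3), then acc=0, then returns -7; score_new runs tmp=-7, then (not (abs((a + a)) == (tmp - c))) is true, then a=-15, then ((-c) == (1 * a)) is false, then acc=0, then acc=0, then acc=0, then acc=0, then returns -7; both end at -7.
An exhaustive pass over the 315 declared inputs shows identical outputs.
verdict: equivalent


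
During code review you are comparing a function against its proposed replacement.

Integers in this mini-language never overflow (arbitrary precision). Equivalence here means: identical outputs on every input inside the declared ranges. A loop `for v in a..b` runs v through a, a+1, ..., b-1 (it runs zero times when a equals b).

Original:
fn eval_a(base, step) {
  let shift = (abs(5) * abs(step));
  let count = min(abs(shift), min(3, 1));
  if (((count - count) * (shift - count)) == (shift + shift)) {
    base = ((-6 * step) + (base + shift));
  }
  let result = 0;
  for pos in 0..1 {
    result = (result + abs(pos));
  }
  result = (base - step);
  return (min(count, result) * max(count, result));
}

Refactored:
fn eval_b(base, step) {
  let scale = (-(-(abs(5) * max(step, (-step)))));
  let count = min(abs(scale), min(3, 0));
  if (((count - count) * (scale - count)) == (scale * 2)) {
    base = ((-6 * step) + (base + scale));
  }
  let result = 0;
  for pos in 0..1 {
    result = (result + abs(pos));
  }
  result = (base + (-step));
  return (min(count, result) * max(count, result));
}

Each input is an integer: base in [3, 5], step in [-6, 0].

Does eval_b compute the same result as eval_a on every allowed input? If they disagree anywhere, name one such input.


Not equivalent: base=3, step=-6 separates them (9 vs 0).
eval_a: shift := 30 | count := 1 | (((count - count) * (shift - count)) == (shift + shift)): false | result := 0 | iter pos=0: | result := 0 | result := 9 | result 9
eval_b: scale := 30 | count := 0 | (((count - count) * (scale - count)) == (scale * 2)): false | result := 0 | iter pos=0: | result := 0 | result := 9 | result 0
verdict: not equivalent; witness: base=3, step=-6


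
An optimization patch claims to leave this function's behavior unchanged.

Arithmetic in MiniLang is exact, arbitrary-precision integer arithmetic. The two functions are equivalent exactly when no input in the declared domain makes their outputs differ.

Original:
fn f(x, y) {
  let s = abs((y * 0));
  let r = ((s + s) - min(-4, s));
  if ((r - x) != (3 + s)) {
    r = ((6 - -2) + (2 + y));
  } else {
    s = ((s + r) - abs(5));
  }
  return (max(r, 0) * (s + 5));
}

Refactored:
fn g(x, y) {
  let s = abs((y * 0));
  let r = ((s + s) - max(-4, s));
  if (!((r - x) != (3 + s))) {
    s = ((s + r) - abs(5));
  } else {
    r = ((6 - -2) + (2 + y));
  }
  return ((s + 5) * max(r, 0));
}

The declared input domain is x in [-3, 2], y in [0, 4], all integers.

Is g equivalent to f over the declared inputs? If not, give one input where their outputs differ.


Take x=-3, y=0.
f: s := 0 | r := 4 | ((r - x) != (3 + s)): true | r := 10 | result 50
g: s := 0 | r := 0 | (!((r - x) != (3 + s))): true | s := -5 | result 0
50 and 0 differ, so these are not the same function on this domain.
verdict: not equivalent; witness: x=-3, y=0


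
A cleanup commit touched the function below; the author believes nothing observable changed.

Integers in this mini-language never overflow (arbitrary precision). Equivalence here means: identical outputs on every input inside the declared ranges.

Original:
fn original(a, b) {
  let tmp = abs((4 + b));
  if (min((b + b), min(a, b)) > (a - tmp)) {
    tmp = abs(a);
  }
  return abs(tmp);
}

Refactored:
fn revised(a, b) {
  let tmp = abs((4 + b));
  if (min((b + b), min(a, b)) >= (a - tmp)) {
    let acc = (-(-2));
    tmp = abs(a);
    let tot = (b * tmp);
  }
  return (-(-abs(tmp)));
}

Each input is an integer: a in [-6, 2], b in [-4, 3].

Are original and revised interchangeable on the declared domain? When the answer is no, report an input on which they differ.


Try a=-5, b=-3.
original: tmp = 1; (min((b + b), min(a, b)) > (a - tmp)) -> false; return 1
revised: tmp = 1; (min((b + b), min(a, b)) >= (a - tmp)) -> true; acc = 2; tmp = 5; tot = -15; return 5
1 != 5, so the rewrite changes behavior.
verdict: not equivalent; witness: a=-5, b=-3


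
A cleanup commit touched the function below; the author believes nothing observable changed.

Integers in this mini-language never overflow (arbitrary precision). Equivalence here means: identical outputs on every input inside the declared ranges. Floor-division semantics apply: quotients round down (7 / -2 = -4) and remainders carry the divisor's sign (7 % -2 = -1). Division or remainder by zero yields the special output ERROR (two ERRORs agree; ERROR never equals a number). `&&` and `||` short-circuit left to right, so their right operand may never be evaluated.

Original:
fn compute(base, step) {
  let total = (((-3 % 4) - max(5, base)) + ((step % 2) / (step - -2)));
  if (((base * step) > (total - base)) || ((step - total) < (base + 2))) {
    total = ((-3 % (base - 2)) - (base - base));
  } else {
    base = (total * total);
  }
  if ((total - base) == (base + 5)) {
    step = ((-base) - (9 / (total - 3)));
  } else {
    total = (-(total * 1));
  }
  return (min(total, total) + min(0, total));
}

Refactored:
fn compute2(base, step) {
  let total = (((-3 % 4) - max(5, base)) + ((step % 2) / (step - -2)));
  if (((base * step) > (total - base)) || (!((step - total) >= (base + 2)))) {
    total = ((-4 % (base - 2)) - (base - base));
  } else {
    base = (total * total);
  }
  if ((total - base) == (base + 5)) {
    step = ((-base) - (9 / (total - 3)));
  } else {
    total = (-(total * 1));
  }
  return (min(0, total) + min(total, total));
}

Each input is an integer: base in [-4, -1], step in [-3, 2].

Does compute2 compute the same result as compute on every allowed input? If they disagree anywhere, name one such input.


These are not equivalent — on base=-4, step=-3 the outputs split (-6 vs 4).
compute: total = -5; (((base * step) > (total - base)) || ((step - total) < (base + 2))) -> true; total = -3; ((total - base) == (base + 5)) -> true; step = 6; return -6
compute2: total = -5; (((base * step) > (total - base)) || (!((step - total) >= (base + 2)))) -> true; total = -4; ((total - base) == (base + 5)) -> false; total = 4; return 4
verdict: not equivalent; witness: base=-4, step=-3


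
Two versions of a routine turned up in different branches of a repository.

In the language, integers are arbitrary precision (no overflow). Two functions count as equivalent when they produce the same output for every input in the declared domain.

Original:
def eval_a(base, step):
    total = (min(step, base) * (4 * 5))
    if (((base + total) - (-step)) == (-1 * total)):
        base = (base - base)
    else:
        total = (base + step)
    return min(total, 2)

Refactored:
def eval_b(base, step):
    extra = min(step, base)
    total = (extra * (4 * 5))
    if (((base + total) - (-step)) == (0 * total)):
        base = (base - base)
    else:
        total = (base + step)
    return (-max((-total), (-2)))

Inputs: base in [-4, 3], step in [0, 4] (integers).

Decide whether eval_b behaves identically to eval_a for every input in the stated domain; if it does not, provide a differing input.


Equivalent. The suspicious edit (`-1` became `0`) never changes the result for any input inside the declared domain.
Across all 40 domain points the two functions coincide.
Spot check at base=1, step=2 — eval_a: total=20, then (((base + total) - (-step)) == (-1 * total)) is false, then total=3, then returns 2. eval_b: extra=1, then total=20, then (((base + total) - (-step)) == (0 * total)) is false, then total=3, then returns 2. Both give 2.
verdict: equivalent


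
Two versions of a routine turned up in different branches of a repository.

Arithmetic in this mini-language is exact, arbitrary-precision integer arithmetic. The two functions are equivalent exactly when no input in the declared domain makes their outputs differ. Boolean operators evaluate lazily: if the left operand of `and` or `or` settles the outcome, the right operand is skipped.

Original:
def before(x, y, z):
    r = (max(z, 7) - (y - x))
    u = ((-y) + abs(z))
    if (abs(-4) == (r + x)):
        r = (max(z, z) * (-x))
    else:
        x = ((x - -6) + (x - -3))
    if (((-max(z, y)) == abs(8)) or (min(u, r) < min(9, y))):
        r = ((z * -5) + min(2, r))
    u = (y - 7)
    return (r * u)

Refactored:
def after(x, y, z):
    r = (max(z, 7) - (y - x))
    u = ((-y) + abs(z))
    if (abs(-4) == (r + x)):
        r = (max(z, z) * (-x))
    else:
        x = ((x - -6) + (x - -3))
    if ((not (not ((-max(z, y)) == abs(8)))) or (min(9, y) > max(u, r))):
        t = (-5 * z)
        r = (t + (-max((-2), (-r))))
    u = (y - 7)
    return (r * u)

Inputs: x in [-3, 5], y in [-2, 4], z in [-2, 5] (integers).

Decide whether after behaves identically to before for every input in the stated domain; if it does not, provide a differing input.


Run the pair on x=-3, y=1, z=-1.
before: r = 3; u = 0; (abs(-4) == (r + x)) -> false; x = 3; (((-max(z, y)) == abs(8)) or (min(u, r) < min(9, y))) -> true; r = 7; u = -6; return -42
after: r = 3; u = 0; (abs(-4) == (r + x)) -> false; x = 3; ((not (not ((-max(z, y)) == abs(8)))) or (min(9, y) > max(u, r))) -> false; u = -6; return -18
-42 vs -18 — the two versions disagree here.
verdict: not equivalent; witness: x=-3, y=1, z=-1


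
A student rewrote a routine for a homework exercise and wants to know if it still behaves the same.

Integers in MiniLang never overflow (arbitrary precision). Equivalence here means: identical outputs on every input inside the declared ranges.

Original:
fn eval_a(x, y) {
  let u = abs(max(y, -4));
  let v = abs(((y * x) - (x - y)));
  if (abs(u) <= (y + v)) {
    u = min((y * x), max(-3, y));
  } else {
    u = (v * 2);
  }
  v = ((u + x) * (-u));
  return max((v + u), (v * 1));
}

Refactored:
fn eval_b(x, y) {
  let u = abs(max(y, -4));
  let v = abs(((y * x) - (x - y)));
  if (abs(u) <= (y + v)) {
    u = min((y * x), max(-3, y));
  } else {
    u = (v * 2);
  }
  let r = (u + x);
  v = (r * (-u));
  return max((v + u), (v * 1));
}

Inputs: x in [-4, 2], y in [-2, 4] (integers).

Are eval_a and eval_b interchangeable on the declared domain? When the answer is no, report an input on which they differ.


Equivalent — the differences include local variable names differ; also statement counts differ, yet no declared input distinguishes the two.
Spot check at x=-3, y=3 — eval_a: u becomes 3; next v becomes 3; next (abs(u) <= (y + v)) evaluates to true; next u becomes -9; next v becomes -108; next final value -108. eval_b: u becomes 3; next v becomes 3; next (abs(u) <= (y + v)) evaluates to true; next u becomes -9; next r becomes -12; next v becomes -108; next final value -108. Both give -108.
Every one of the 49 inputs gives matching results.
verdict: equivalent


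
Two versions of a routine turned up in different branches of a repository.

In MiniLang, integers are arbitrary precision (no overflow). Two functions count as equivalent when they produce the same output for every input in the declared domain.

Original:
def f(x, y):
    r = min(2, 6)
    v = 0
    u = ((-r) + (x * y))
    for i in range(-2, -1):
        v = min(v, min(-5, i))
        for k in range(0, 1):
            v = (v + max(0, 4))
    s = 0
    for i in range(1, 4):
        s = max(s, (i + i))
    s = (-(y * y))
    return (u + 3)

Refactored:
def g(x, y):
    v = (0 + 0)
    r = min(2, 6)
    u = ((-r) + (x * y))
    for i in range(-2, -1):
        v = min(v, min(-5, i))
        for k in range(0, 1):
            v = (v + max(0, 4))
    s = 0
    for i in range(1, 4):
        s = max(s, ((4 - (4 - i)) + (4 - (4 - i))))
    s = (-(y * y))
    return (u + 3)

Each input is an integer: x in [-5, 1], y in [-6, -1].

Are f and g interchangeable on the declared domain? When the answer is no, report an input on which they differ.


Reading the diff, among the changes: arithmetic usage differs; constant usage differs.
As a probe, take x=0, y=-1: f runs r becomes 2; next v becomes 0; next u becomes -2; next at i=-2:; next v becomes -5; next at k=0:; next v becomes -1; next s becomes 0; next at i=1:; next s becomes 2; next at i=2:; next s becomes 4; next at i=3:; next s becomes 6; next s becomes -1; next final value 1; g runs v becomes 0; next r becomes 2; next u becomes -2; next at i=-2:; next v becomes -5; next at k=0:; next v becomes -1; next s becomes 0; next at i=1:; next s becomes 2; next at i=2:; next s becomes 4; next at i=3:; next s becomes 6; next s becomes -1; next final value 1; both end at 1.
Checked all 42 inputs in the declared domain: the outputs agree on every one.
verdict: equivalent
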